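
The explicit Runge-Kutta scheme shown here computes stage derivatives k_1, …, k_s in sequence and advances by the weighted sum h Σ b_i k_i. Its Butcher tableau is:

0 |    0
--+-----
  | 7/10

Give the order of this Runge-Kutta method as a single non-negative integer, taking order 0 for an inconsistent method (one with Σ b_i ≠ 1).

b = (7/10)
c = (0)
Σ b_i: 7/10·1 = 7/10 ≠ 1 ⇒ order 0.

0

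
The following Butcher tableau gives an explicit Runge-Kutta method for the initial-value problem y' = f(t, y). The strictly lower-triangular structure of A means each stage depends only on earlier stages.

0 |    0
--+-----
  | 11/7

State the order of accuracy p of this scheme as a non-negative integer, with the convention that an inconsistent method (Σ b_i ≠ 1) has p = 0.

b = (11/7)
c = (0)
Σ b_i: 11/7·1 = 11/7 ≠ 1 ⇒ order 0.

0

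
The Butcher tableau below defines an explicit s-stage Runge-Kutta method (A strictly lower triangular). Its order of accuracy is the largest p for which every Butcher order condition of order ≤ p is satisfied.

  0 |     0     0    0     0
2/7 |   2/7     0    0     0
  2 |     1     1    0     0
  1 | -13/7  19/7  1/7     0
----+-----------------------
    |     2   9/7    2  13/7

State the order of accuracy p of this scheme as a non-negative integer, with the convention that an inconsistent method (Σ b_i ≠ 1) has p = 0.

0

b = (2, 9/7, 2, 13/7)
c = (0, 2/7, 2, 1)
Ac = (0, 0, 2/7, 52/49)
Σ b_i: 2·1 + 9/7·1 + 2·1 + 13/7·1 = 50/7 ≠ 1 ⇒ order 0.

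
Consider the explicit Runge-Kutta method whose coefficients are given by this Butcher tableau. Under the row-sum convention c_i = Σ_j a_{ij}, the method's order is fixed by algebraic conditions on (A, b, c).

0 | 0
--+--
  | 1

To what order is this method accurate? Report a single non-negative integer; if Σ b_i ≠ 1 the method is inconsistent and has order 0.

b = (1)
c = (0)
Σ b_i: 1·1 = 1 ✓; 1 stage ⇒ order 1.

1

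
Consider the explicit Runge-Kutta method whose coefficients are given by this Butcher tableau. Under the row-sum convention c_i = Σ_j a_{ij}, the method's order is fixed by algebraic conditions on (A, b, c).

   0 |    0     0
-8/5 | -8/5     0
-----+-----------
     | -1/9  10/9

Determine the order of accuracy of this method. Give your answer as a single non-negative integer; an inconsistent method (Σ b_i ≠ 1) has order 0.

1

b = (-1/9, 10/9)
c = (0, -8/5)
Σ b_i: (-1/9)·1 + 10/9·1 = 1 ✓
b·c: 10/9·(-8/5) = -16/9 ≠ 1/2 ⇒ order 1.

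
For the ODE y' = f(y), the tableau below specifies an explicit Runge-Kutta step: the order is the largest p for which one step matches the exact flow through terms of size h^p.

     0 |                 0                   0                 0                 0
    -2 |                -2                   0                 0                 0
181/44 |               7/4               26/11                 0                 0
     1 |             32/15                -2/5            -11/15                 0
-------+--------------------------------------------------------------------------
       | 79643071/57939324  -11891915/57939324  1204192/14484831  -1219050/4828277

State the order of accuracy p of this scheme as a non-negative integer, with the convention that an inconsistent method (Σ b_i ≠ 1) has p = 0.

3

b = (79643071/57939324, -11891915/57939324, 1204192/14484831, -1219050/4828277)
c = (0, -2, 181/44, 1)
Ac = (0, 0, -52/11, -133/60)
Σ b_i: 79643071/57939324·1 + (-11891915/57939324)·1 + 1204192/14484831·1 + (-1219050/4828277)·1 = 1 ✓
b·c: (-11891915/57939324)·(-2) + 1204192/14484831·181/44 + (-1219050/4828277)·1 = 1/2 ✓
b·c²: (-11891915/57939324)·4 + 1204192/14484831·32761/1936 + (-1219050/4828277)·1 = 1/3 ✓
b·Ac: 1204192/14484831·(-52/11) + (-1219050/4828277)·(-133/60) = 1/6 ✓
b·c³: (-11891915/57939324)·(-8) + 1204192/14484831·5929741/85184 + (-1219050/4828277)·1 = 762312137/106222094 ≠ 1/4 ⇒ order 3.
b·(c∘Ac): 1204192/14484831·(-2353/121) + (-1219050/4828277)·(-133/60) = -30620747/28969662 ≠ 1/8
b·Ac²: 1204192/14484831·104/11 + (-1219050/4828277)·(-7397/528) = 5510544169/1274665128 ≠ 1/12
b·A²c: (-1219050/4828277)·52/15 = -4226040/4828277 ≠ 1/24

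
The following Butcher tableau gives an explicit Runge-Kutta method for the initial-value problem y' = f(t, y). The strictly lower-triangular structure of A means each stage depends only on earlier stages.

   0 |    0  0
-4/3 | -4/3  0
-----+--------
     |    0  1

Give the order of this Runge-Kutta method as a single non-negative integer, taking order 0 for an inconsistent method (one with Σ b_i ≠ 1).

1

b = (0, 1)
c = (0, -4/3)
Σ b_i: 1·1 = 1 ✓
b·c: 1·(-4/3) = -4/3 ≠ 1/2 ⇒ order 1.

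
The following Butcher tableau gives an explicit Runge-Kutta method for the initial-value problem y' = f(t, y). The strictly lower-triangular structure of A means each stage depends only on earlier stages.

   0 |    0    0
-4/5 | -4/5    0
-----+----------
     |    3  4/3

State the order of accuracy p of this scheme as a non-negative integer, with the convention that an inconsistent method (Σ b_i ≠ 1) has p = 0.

b = (3, 4/3)
c = (0, -4/5)
Σ b_i: 3·1 + 4/3·1 = 13/3 ≠ 1 ⇒ order 0.

0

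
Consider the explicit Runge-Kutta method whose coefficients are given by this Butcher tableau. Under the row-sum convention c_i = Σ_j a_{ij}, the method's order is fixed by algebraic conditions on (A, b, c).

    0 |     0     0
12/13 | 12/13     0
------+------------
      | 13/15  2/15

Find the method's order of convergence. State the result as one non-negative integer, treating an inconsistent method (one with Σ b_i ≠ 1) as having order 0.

1

b = (13/15, 2/15)
c = (0, 12/13)
Σ b_i: 13/15·1 + 2/15·1 = 1 ✓
b·c: 2/15·12/13 = 8/65 ≠ 1/2 ⇒ order 1.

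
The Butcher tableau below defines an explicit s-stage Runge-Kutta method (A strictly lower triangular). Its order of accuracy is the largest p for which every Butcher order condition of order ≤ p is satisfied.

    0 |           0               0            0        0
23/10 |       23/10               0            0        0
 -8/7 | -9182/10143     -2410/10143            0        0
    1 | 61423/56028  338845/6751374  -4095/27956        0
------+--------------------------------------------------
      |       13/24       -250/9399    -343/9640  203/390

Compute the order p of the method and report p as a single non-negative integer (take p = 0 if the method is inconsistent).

b = (13/24, -250/9399, -343/9640, 203/390)
c = (0, 23/10, -8/7, 1)
Ac = (0, 0, -241/441, 689/2436)
Σ b_i: 13/24·1 + (-250/9399)·1 + (-343/9640)·1 + 203/390·1 = 1 ✓
b·c: (-250/9399)·23/10 + (-343/9640)·(-8/7) + 203/390·1 = 1/2 ✓
b·c²: (-250/9399)·529/100 + (-343/9640)·64/49 + 203/390·1 = 1/3 ✓
b·Ac: (-343/9640)·(-241/441) + 203/390·689/2436 = 1/6 ✓
b·c³: (-250/9399)·12167/1000 + (-343/9640)·(-512/343) + 203/390·1 = 1/4 ✓
b·(c∘Ac): (-343/9640)·1928/3087 + 203/390·689/2436 = 1/8 ✓
b·Ac²: (-343/9640)·(-5543/4410) + 203/390·1807/24360 = 1/12 ✓
b·A²c: 203/390·65/812 = 1/24 ✓; 4 stages ⇒ order 4.

4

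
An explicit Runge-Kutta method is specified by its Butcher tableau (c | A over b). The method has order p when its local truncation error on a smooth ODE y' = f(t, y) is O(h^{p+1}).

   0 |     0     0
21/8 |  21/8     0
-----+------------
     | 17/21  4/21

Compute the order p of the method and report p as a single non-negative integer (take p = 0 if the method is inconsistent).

2

b = (17/21, 4/21)
c = (0, 21/8)
Σ b_i: 17/21·1 + 4/21·1 = 1 ✓
b·c: 4/21·21/8 = 1/2 ✓; 2 stages ⇒ order 2.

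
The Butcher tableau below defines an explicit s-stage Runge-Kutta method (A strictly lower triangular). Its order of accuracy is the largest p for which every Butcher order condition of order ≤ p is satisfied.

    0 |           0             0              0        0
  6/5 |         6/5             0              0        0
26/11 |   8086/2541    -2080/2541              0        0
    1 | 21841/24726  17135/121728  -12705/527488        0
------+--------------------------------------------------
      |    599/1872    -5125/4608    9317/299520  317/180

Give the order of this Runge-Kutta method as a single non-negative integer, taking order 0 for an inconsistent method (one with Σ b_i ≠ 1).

4

b = (599/1872, -5125/4608, 9317/299520, 317/180)
c = (0, 6/5, 26/11, 1)
Ac = (0, 0, -832/847, 71/634)
Σ b_i: 599/1872·1 + (-5125/4608)·1 + 9317/299520·1 + 317/180·1 = 1 ✓
b·c: (-5125/4608)·6/5 + 9317/299520·26/11 + 317/180·1 = 1/2 ✓
b·c²: (-5125/4608)·36/25 + 9317/299520·676/121 + 317/180·1 = 1/3 ✓
b·Ac: 9317/299520·(-832/847) + 317/180·71/634 = 1/6 ✓
b·c³: (-5125/4608)·216/125 + 9317/299520·17576/1331 + 317/180·1 = 1/4 ✓
b·(c∘Ac): 9317/299520·(-21632/9317) + 317/180·71/634 = 1/8 ✓
b·Ac²: 9317/299520·(-4992/4235) + 317/180·108/1585 = 1/12 ✓
b·A²c: 317/180·15/634 = 1/24 ✓; 4 stages ⇒ order 4.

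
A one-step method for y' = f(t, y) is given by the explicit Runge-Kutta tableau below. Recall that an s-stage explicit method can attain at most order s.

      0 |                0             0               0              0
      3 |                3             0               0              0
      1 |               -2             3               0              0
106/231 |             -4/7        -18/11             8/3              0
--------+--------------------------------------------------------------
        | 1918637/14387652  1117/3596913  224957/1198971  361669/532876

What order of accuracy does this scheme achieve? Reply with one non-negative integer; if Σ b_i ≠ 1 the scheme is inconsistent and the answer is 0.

3

b = (1918637/14387652, 1117/3596913, 224957/1198971, 361669/532876)
c = (0, 3, 1, 106/231)
Ac = (0, 0, 9, -74/33)
Σ b_i: 1918637/14387652·1 + 1117/3596913·1 + 224957/1198971·1 + 361669/532876·1 = 1 ✓
b·c: 1117/3596913·3 + 224957/1198971·1 + 361669/532876·106/231 = 1/2 ✓
b·c²: 1117/3596913·9 + 224957/1198971·1 + 361669/532876·11236/53361 = 1/3 ✓
b·Ac: 224957/1198971·9 + 361669/532876·(-74/33) = 1/6 ✓
b·c³: 1117/3596913·27 + 224957/1198971·1 + 361669/532876·1191016/12326391 = 72450304/276962301 ≠ 1/4 ⇒ order 3.
b·(c∘Ac): 224957/1198971·9 + 361669/532876·(-7844/7623) = 1187266/1198971 ≠ 1/8
b·Ac²: 224957/1198971·27 + 361669/532876·(-398/33) = -2493695/799314 ≠ 1/12
b·A²c: 361669/532876·24 = 2170014/133219 ≠ 1/24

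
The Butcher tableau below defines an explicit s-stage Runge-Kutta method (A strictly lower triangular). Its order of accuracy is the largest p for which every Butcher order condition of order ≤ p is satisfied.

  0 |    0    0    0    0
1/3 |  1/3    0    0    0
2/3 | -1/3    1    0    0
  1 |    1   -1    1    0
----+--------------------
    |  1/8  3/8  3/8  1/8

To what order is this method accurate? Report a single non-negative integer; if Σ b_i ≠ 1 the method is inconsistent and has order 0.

4

b = (1/8, 3/8, 3/8, 1/8)
c = (0, 1/3, 2/3, 1)
Ac = (0, 0, 1/3, 1/3)
Σ b_i: 1/8·1 + 3/8·1 + 3/8·1 + 1/8·1 = 1 ✓
b·c: 3/8·1/3 + 3/8·2/3 + 1/8·1 = 1/2 ✓
b·c²: 3/8·1/9 + 3/8·4/9 + 1/8·1 = 1/3 ✓
b·Ac: 3/8·1/3 + 1/8·1/3 = 1/6 ✓
b·c³: 3/8·1/27 + 3/8·8/27 + 1/8·1 = 1/4 ✓
b·(c∘Ac): 3/8·2/9 + 1/8·1/3 = 1/8 ✓
b·Ac²: 3/8·1/9 + 1/8·1/3 = 1/12 ✓
b·A²c: 1/8·1/3 = 1/24 ✓; 4 stages ⇒ order 4.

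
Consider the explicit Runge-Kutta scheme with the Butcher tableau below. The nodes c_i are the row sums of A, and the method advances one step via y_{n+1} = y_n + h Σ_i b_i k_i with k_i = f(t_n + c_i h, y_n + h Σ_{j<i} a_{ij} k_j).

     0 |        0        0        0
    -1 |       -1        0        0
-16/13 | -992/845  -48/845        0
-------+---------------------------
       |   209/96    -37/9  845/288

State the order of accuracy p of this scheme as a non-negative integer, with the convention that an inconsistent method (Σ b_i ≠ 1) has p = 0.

b = (209/96, -37/9, 845/288)
c = (0, -1, -16/13)
Ac = (0, 0, 48/845)
Σ b_i: 209/96·1 + (-37/9)·1 + 845/288·1 = 1 ✓
b·c: (-37/9)·(-1) + 845/288·(-16/13) = 1/2 ✓
b·c²: (-37/9)·1 + 845/288·256/169 = 1/3 ✓
b·Ac: 845/288·48/845 = 1/6 ✓; 3 stages ⇒ order 3.

3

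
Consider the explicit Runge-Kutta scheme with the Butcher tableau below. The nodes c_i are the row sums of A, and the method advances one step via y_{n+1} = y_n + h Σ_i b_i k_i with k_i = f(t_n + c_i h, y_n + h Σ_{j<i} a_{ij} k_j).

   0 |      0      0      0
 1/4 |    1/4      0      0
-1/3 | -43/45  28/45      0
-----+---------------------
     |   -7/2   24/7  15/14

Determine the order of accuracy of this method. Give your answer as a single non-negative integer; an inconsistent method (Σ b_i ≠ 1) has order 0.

b = (-7/2, 24/7, 15/14)
c = (0, 1/4, -1/3)
Ac = (0, 0, 7/45)
Σ b_i: (-7/2)·1 + 24/7·1 + 15/14·1 = 1 ✓
b·c: 24/7·1/4 + 15/14·(-1/3) = 1/2 ✓
b·c²: 24/7·1/16 + 15/14·1/9 = 1/3 ✓
b·Ac: 15/14·7/45 = 1/6 ✓; 3 stages ⇒ order 3.

3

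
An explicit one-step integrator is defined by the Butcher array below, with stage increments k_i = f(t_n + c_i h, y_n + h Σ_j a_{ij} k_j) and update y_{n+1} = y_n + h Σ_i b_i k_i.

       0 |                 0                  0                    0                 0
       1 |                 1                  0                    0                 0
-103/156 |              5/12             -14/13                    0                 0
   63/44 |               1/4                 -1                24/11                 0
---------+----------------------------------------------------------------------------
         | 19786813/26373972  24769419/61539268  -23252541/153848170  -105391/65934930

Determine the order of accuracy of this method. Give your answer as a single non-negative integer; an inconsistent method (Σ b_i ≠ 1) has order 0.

3

b = (19786813/26373972, 24769419/61539268, -23252541/153848170, -105391/65934930)
c = (0, 1, -103/156, 63/44)
Ac = (0, 0, -14/13, -349/143)
Σ b_i: 19786813/26373972·1 + 24769419/61539268·1 + (-23252541/153848170)·1 + (-105391/65934930)·1 = 1 ✓
b·c: 24769419/61539268·1 + (-23252541/153848170)·(-103/156) + (-105391/65934930)·63/44 = 1/2 ✓
b·c²: 24769419/61539268·1 + (-23252541/153848170)·10609/24336 + (-105391/65934930)·3969/1936 = 1/3 ✓
b·Ac: (-23252541/153848170)·(-14/13) + (-105391/65934930)·(-349/143) = 1/6 ✓
b·c³: 24769419/61539268·1 + (-23252541/153848170)·(-1092727/3796416) + (-105391/65934930)·250047/85184 = 79890499387/181030943808 ≠ 1/4 ⇒ order 3.
b·(c∘Ac): (-23252541/153848170)·721/1014 + (-105391/65934930)·(-21987/6292) = -1791347/17582648 ≠ 1/8
b·Ac²: (-23252541/153848170)·(-14/13) + (-105391/65934930)·(-545/11154) = 837493141/5142924540 ≠ 1/12
b·A²c: (-105391/65934930)·(-336/143) = 41272/10989155 ≠ 1/24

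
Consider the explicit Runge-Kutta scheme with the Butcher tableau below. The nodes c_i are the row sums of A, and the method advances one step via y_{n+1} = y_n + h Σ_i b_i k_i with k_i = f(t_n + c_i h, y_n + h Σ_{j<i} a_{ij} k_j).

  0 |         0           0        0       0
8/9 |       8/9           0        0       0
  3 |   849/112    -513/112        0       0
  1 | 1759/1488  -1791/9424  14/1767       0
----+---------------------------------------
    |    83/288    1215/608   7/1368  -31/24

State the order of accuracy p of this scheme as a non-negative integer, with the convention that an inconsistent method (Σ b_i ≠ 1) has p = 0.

b = (83/288, 1215/608, 7/1368, -31/24)
c = (0, 8/9, 3, 1)
Ac = (0, 0, -57/14, -9/62)
Σ b_i: 83/288·1 + 1215/608·1 + 7/1368·1 + (-31/24)·1 = 1 ✓
b·c: 1215/608·8/9 + 7/1368·3 + (-31/24)·1 = 1/2 ✓
b·c²: 1215/608·64/81 + 7/1368·9 + (-31/24)·1 = 1/3 ✓
b·Ac: 7/1368·(-57/14) + (-31/24)·(-9/62) = 1/6 ✓
b·c³: 1215/608·512/729 + 7/1368·27 + (-31/24)·1 = 1/4 ✓
b·(c∘Ac): 7/1368·(-171/14) + (-31/24)·(-9/62) = 1/8 ✓
b·Ac²: 7/1368·(-76/21) + (-31/24)·(-22/279) = 1/12 ✓
b·A²c: (-31/24)·(-1/31) = 1/24 ✓; 4 stages ⇒ order 4.

4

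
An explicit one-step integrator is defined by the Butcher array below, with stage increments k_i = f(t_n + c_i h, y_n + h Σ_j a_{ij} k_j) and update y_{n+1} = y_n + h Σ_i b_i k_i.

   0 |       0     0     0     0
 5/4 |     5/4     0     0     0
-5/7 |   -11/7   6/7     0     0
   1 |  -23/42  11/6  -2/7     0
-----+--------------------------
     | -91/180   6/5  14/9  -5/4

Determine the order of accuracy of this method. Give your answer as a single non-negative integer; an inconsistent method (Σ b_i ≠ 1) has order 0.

b = (-91/180, 6/5, 14/9, -5/4)
c = (0, 5/4, -5/7, 1)
Ac = (0, 0, 15/14, 2935/1176)
Σ b_i: (-91/180)·1 + 6/5·1 + 14/9·1 + (-5/4)·1 = 1 ✓
b·c: 6/5·5/4 + 14/9·(-5/7) + (-5/4)·1 = -31/36 ≠ 1/2 ⇒ order 1.

1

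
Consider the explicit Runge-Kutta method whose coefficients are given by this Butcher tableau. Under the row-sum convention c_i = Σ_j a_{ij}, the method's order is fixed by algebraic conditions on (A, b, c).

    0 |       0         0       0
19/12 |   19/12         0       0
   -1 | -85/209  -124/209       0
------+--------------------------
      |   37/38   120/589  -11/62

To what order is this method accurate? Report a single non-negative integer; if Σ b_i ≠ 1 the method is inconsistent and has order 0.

b = (37/38, 120/589, -11/62)
c = (0, 19/12, -1)
Ac = (0, 0, -31/33)
Σ b_i: 37/38·1 + 120/589·1 + (-11/62)·1 = 1 ✓
b·c: 120/589·19/12 + (-11/62)·(-1) = 1/2 ✓
b·c²: 120/589·361/144 + (-11/62)·1 = 1/3 ✓
b·Ac: (-11/62)·(-31/33) = 1/6 ✓; 3 stages ⇒ order 3.

3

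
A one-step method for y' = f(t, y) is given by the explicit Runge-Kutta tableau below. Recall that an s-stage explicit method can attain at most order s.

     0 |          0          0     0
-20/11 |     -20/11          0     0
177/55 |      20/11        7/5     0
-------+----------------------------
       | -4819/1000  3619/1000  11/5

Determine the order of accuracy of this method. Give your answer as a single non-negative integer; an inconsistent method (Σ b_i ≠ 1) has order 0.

2

b = (-4819/1000, 3619/1000, 11/5)
c = (0, -20/11, 177/55)
Ac = (0, 0, -28/11)
Σ b_i: (-4819/1000)·1 + 3619/1000·1 + 11/5·1 = 1 ✓
b·c: 3619/1000·(-20/11) + 11/5·177/55 = 1/2 ✓
b·c²: 3619/1000·400/121 + 11/5·31329/3025 = 47779/1375 ≠ 1/3 ⇒ order 2.
b·Ac: 11/5·(-28/11) = -28/5 ≠ 1/6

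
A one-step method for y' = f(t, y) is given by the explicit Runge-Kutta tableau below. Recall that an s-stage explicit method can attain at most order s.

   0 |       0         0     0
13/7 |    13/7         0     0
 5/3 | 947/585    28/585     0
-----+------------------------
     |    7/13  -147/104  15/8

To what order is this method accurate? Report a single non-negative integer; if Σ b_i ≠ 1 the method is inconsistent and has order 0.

3

b = (7/13, -147/104, 15/8)
c = (0, 13/7, 5/3)
Ac = (0, 0, 4/45)
Σ b_i: 7/13·1 + (-147/104)·1 + 15/8·1 = 1 ✓
b·c: (-147/104)·13/7 + 15/8·5/3 = 1/2 ✓
b·c²: (-147/104)·169/49 + 15/8·25/9 = 1/3 ✓
b·Ac: 15/8·4/45 = 1/6 ✓; 3 stages ⇒ order 3.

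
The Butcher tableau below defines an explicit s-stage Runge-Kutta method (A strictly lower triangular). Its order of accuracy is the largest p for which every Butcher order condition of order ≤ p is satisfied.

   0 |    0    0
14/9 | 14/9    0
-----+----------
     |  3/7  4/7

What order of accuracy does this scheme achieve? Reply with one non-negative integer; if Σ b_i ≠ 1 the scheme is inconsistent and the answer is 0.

b = (3/7, 4/7)
c = (0, 14/9)
Σ b_i: 3/7·1 + 4/7·1 = 1 ✓
b·c: 4/7·14/9 = 8/9 ≠ 1/2 ⇒ order 1.

1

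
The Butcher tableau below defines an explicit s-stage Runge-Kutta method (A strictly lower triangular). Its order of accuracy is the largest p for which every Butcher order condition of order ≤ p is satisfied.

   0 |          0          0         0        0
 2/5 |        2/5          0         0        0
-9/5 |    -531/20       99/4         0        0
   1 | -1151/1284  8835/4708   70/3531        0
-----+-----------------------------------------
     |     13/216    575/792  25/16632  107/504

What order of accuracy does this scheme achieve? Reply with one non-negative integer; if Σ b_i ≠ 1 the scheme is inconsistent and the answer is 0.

4

b = (13/216, 575/792, 25/16632, 107/504)
c = (0, 2/5, -9/5, 1)
Ac = (0, 0, 99/10, 153/214)
Σ b_i: 13/216·1 + 575/792·1 + 25/16632·1 + 107/504·1 = 1 ✓
b·c: 575/792·2/5 + 25/16632·(-9/5) + 107/504·1 = 1/2 ✓
b·c²: 575/792·4/25 + 25/16632·81/25 + 107/504·1 = 1/3 ✓
b·Ac: 25/16632·99/10 + 107/504·153/214 = 1/6 ✓
b·c³: 575/792·8/125 + 25/16632·(-729/125) + 107/504·1 = 1/4 ✓
b·(c∘Ac): 25/16632·(-891/50) + 107/504·153/214 = 1/8 ✓
b·Ac²: 25/16632·99/25 + 107/504·39/107 = 1/12 ✓
b·A²c: 107/504·21/107 = 1/24 ✓; 4 stages ⇒ order 4.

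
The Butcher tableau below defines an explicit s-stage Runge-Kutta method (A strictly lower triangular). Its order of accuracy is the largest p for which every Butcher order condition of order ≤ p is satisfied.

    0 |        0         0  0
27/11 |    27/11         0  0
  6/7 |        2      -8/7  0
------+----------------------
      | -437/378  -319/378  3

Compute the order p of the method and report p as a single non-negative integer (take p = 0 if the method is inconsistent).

b = (-437/378, -319/378, 3)
c = (0, 27/11, 6/7)
Ac = (0, 0, -216/77)
Σ b_i: (-437/378)·1 + (-319/378)·1 + 3·1 = 1 ✓
b·c: (-319/378)·27/11 + 3·6/7 = 1/2 ✓
b·c²: (-319/378)·729/121 + 3·36/49 = -3105/1078 ≠ 1/3 ⇒ order 2.
b·Ac: 3·(-216/77) = -648/77 ≠ 1/6

2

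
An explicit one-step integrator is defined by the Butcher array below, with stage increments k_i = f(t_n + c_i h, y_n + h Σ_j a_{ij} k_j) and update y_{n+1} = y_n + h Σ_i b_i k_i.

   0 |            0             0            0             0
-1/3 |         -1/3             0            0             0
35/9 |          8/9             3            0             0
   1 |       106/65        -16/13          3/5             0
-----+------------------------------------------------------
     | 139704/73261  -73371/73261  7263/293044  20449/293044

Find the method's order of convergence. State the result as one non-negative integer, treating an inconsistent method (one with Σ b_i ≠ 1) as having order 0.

3

b = (139704/73261, -73371/73261, 7263/293044, 20449/293044)
c = (0, -1/3, 35/9, 1)
Ac = (0, 0, -1, 107/39)
Σ b_i: 139704/73261·1 + (-73371/73261)·1 + 7263/293044·1 + 20449/293044·1 = 1 ✓
b·c: (-73371/73261)·(-1/3) + 7263/293044·35/9 + 20449/293044·1 = 1/2 ✓
b·c²: (-73371/73261)·1/9 + 7263/293044·1225/81 + 20449/293044·1 = 1/3 ✓
b·Ac: 7263/293044·(-1) + 20449/293044·107/39 = 1/6 ✓
b·c³: (-73371/73261)·(-1/27) + 7263/293044·42875/729 + 20449/293044·1 = 6189491/3956094 ≠ 1/4 ⇒ order 3.
b·(c∘Ac): 7263/293044·(-35/9) + 20449/293044·107/39 = 20894/219783 ≠ 1/8
b·Ac²: 7263/293044·1/3 + 20449/293044·3137/351 = 1249967/1978047 ≠ 1/12
b·A²c: 20449/293044·(-3/5) = -61347/1465220 ≠ 1/24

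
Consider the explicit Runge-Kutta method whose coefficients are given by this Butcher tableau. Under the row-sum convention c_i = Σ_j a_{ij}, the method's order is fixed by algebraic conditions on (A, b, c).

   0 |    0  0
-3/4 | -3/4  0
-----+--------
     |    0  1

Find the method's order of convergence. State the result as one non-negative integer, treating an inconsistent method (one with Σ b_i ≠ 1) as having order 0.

1

b = (0, 1)
c = (0, -3/4)
Σ b_i: 1·1 = 1 ✓
b·c: 1·(-3/4) = -3/4 ≠ 1/2 ⇒ order 1.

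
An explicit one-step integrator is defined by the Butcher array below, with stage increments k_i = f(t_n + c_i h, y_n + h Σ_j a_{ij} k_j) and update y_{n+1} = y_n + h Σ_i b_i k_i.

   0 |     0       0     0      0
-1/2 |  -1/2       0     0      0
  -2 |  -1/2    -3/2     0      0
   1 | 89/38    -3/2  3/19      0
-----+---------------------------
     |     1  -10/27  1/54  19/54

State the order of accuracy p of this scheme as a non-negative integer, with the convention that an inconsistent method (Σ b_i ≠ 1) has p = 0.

4

b = (1, -10/27, 1/54, 19/54)
c = (0, -1/2, -2, 1)
Ac = (0, 0, 3/4, 33/76)
Σ b_i: 1·1 + (-10/27)·1 + 1/54·1 + 19/54·1 = 1 ✓
b·c: (-10/27)·(-1/2) + 1/54·(-2) + 19/54·1 = 1/2 ✓
b·c²: (-10/27)·1/4 + 1/54·4 + 19/54·1 = 1/3 ✓
b·Ac: 1/54·3/4 + 19/54·33/76 = 1/6 ✓
b·c³: (-10/27)·(-1/8) + 1/54·(-8) + 19/54·1 = 1/4 ✓
b·(c∘Ac): 1/54·(-3/2) + 19/54·33/76 = 1/8 ✓
b·Ac²: 1/54·(-3/8) + 19/54·39/152 = 1/12 ✓
b·A²c: 19/54·9/76 = 1/24 ✓; 4 stages ⇒ order 4.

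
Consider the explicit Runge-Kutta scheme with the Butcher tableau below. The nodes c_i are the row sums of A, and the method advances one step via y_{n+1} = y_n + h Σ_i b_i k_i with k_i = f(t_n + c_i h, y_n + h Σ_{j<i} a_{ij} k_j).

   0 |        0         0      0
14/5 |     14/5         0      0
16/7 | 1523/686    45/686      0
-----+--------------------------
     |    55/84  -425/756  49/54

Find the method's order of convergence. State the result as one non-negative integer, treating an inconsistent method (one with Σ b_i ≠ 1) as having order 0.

3

b = (55/84, -425/756, 49/54)
c = (0, 14/5, 16/7)
Ac = (0, 0, 9/49)
Σ b_i: 55/84·1 + (-425/756)·1 + 49/54·1 = 1 ✓
b·c: (-425/756)·14/5 + 49/54·16/7 = 1/2 ✓
b·c²: (-425/756)·196/25 + 49/54·256/49 = 1/3 ✓
b·Ac: 49/54·9/49 = 1/6 ✓; 3 stages ⇒ order 3.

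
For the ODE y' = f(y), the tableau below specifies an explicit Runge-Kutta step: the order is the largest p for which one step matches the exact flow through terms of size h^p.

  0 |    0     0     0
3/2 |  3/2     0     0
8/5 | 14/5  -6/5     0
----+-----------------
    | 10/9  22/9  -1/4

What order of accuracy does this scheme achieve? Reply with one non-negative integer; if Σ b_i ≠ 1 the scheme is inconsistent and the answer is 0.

b = (10/9, 22/9, -1/4)
c = (0, 3/2, 8/5)
Ac = (0, 0, -9/5)
Σ b_i: 10/9·1 + 22/9·1 + (-1/4)·1 = 119/36 ≠ 1 ⇒ order 0.

0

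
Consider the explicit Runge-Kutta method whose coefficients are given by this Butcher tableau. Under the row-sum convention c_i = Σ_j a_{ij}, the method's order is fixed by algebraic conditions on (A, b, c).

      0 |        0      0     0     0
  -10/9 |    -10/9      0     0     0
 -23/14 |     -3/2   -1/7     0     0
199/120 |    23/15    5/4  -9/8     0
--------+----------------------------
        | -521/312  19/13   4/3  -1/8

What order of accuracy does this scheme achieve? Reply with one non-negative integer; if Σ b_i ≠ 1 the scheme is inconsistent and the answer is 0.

1

b = (-521/312, 19/13, 4/3, -1/8)
c = (0, -10/9, -23/14, 199/120)
Ac = (0, 0, 10/63, 463/1008)
Σ b_i: (-521/312)·1 + 19/13·1 + 4/3·1 + (-1/8)·1 = 1 ✓
b·c: 19/13·(-10/9) + 4/3·(-23/14) + (-1/8)·199/120 = -1054007/262080 ≠ 1/2 ⇒ order 1.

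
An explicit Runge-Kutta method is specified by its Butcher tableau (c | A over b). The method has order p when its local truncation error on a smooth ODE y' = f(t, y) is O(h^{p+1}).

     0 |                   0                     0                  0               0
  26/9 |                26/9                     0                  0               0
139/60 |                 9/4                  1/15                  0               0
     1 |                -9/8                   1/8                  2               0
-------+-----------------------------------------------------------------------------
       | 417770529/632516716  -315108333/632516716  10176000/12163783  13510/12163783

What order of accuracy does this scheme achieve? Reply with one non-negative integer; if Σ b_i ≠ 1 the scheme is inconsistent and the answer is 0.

b = (417770529/632516716, -315108333/632516716, 10176000/12163783, 13510/12163783)
c = (0, 26/9, 139/60, 1)
Ac = (0, 0, 26/135, 899/180)
Σ b_i: 417770529/632516716·1 + (-315108333/632516716)·1 + 10176000/12163783·1 + 13510/12163783·1 = 1 ✓
b·c: (-315108333/632516716)·26/9 + 10176000/12163783·139/60 + 13510/12163783·1 = 1/2 ✓
b·c²: (-315108333/632516716)·676/81 + 10176000/12163783·19321/3600 + 13510/12163783·1 = 1/3 ✓
b·Ac: 10176000/12163783·26/135 + 13510/12163783·899/180 = 1/6 ✓
b·c³: (-315108333/632516716)·17576/729 + 10176000/12163783·2685619/216000 + 13510/12163783·1 = -528217364/328422141 ≠ 1/4 ⇒ order 3.
b·(c∘Ac): 10176000/12163783·1807/4050 + 13510/12163783·899/180 = 248817407/656844282 ≠ 1/8
b·Ac²: 10176000/12163783·676/1215 + 13510/12163783·190789/16200 = 3143241313/6568442820 ≠ 1/12
b·A²c: 13510/12163783·52/135 = 140504/328422141 ≠ 1/24

3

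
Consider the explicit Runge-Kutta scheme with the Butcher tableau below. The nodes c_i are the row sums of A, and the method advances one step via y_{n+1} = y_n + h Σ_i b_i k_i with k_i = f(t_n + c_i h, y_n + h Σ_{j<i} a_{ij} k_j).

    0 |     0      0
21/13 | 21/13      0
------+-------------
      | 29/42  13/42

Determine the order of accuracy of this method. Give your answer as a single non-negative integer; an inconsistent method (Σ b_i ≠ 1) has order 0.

2

b = (29/42, 13/42)
c = (0, 21/13)
Σ b_i: 29/42·1 + 13/42·1 = 1 ✓
b·c: 13/42·21/13 = 1/2 ✓; 2 stages ⇒ order 2.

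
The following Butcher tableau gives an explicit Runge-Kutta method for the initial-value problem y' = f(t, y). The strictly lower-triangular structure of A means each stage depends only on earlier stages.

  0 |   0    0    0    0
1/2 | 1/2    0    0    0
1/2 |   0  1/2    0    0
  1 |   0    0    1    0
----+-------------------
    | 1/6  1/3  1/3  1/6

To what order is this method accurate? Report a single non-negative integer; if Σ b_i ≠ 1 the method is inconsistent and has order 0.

b = (1/6, 1/3, 1/3, 1/6)
c = (0, 1/2, 1/2, 1)
Ac = (0, 0, 1/4, 1/2)
Σ b_i: 1/6·1 + 1/3·1 + 1/3·1 + 1/6·1 = 1 ✓
b·c: 1/3·1/2 + 1/3·1/2 + 1/6·1 = 1/2 ✓
b·c²: 1/3·1/4 + 1/3·1/4 + 1/6·1 = 1/3 ✓
b·Ac: 1/3·1/4 + 1/6·1/2 = 1/6 ✓
b·c³: 1/3·1/8 + 1/3·1/8 + 1/6·1 = 1/4 ✓
b·(c∘Ac): 1/3·1/8 + 1/6·1/2 = 1/8 ✓
b·Ac²: 1/3·1/8 + 1/6·1/4 = 1/12 ✓
b·A²c: 1/6·1/4 = 1/24 ✓; 4 stages ⇒ order 4.

4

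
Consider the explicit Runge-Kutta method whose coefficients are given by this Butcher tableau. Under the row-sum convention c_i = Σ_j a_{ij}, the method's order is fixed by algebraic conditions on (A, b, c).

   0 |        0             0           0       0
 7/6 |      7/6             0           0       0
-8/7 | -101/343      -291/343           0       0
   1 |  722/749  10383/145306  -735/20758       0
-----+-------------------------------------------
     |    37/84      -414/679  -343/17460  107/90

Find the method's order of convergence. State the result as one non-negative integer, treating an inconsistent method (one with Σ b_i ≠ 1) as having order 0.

4

b = (37/84, -414/679, -343/17460, 107/90)
c = (0, 7/6, -8/7, 1)
Ac = (0, 0, -97/98, 53/428)
Σ b_i: 37/84·1 + (-414/679)·1 + (-343/17460)·1 + 107/90·1 = 1 ✓
b·c: (-414/679)·7/6 + (-343/17460)·(-8/7) + 107/90·1 = 1/2 ✓
b·c²: (-414/679)·49/36 + (-343/17460)·64/49 + 107/90·1 = 1/3 ✓
b·Ac: (-343/17460)·(-97/98) + 107/90·53/428 = 1/6 ✓
b·c³: (-414/679)·343/216 + (-343/17460)·(-512/343) + 107/90·1 = 1/4 ✓
b·(c∘Ac): (-343/17460)·388/343 + 107/90·53/428 = 1/8 ✓
b·Ac²: (-343/17460)·(-97/84) + 107/90·131/2568 = 1/12 ✓
b·A²c: 107/90·15/428 = 1/24 ✓; 4 stages ⇒ order 4.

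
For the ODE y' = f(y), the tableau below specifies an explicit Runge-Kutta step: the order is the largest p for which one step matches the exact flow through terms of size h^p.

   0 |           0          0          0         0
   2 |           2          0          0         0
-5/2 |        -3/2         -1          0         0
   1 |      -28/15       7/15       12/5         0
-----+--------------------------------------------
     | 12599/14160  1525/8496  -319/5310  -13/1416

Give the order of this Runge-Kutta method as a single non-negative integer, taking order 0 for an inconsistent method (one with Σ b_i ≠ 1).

b = (12599/14160, 1525/8496, -319/5310, -13/1416)
c = (0, 2, -5/2, 1)
Ac = (0, 0, -2, -76/15)
Σ b_i: 12599/14160·1 + 1525/8496·1 + (-319/5310)·1 + (-13/1416)·1 = 1 ✓
b·c: 1525/8496·2 + (-319/5310)·(-5/2) + (-13/1416)·1 = 1/2 ✓
b·c²: 1525/8496·4 + (-319/5310)·25/4 + (-13/1416)·1 = 1/3 ✓
b·Ac: (-319/5310)·(-2) + (-13/1416)·(-76/15) = 1/6 ✓
b·c³: 1525/8496·8 + (-319/5310)·(-125/8) + (-13/1416)·1 = 2233/944 ≠ 1/4 ⇒ order 3.
b·(c∘Ac): (-319/5310)·5 + (-13/1416)·(-76/15) = -674/2655 ≠ 1/8
b·Ac²: (-319/5310)·(-4) + (-13/1416)·253/15 = 121/1416 ≠ 1/12
b·A²c: (-13/1416)·(-24/5) = 13/295 ≠ 1/24

3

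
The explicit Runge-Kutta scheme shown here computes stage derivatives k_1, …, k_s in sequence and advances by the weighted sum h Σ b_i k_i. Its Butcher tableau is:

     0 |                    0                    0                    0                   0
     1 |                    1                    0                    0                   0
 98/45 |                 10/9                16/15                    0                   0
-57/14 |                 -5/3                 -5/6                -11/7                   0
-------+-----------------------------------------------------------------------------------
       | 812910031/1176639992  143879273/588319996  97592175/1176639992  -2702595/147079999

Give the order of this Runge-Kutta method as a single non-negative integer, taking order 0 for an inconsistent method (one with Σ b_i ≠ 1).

3

b = (812910031/1176639992, 143879273/588319996, 97592175/1176639992, -2702595/147079999)
c = (0, 1, 98/45, -57/14)
Ac = (0, 0, 16/15, -383/90)
Σ b_i: 812910031/1176639992·1 + 143879273/588319996·1 + 97592175/1176639992·1 + (-2702595/147079999)·1 = 1 ✓
b·c: 143879273/588319996·1 + 97592175/1176639992·98/45 + (-2702595/147079999)·(-57/14) = 1/2 ✓
b·c²: 143879273/588319996·1 + 97592175/1176639992·9604/2025 + (-2702595/147079999)·3249/196 = 1/3 ✓
b·Ac: 97592175/1176639992·16/15 + (-2702595/147079999)·(-383/90) = 1/6 ✓
b·c³: 143879273/588319996·1 + 97592175/1176639992·941192/91125 + (-2702595/147079999)·(-185193/2744) = 2603414378359/1111924792440 ≠ 1/4 ⇒ order 3.
b·(c∘Ac): 97592175/1176639992·1568/675 + (-2702595/147079999)·7277/420 = -73951199/588319996 ≠ 1/8
b·Ac²: 97592175/1176639992·16/15 + (-2702595/147079999)·(-33559/4050) = 869067637/3610145430 ≠ 1/12
b·A²c: (-2702595/147079999)·(-176/105) = 411824/13370909 ≠ 1/24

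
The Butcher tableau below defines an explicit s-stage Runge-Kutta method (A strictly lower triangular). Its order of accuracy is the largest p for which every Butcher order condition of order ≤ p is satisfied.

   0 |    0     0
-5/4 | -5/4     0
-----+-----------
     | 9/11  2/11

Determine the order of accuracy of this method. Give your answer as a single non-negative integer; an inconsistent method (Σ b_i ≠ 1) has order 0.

b = (9/11, 2/11)
c = (0, -5/4)
Σ b_i: 9/11·1 + 2/11·1 = 1 ✓
b·c: 2/11·(-5/4) = -5/22 ≠ 1/2 ⇒ order 1.

1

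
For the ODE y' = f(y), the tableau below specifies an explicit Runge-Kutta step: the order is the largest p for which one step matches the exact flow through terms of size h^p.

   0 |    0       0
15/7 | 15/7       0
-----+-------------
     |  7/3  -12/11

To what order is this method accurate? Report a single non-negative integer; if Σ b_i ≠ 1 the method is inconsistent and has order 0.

b = (7/3, -12/11)
c = (0, 15/7)
Σ b_i: 7/3·1 + (-12/11)·1 = 41/33 ≠ 1 ⇒ order 0.

0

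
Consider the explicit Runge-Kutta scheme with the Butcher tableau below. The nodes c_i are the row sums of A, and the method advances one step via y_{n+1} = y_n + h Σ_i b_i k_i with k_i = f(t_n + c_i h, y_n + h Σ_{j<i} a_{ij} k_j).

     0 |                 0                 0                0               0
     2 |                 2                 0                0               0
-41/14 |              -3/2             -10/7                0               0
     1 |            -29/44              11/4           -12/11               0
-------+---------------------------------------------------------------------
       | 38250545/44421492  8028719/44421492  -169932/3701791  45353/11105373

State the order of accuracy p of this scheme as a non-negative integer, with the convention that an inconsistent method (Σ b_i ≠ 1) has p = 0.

b = (38250545/44421492, 8028719/44421492, -169932/3701791, 45353/11105373)
c = (0, 2, -41/14, 1)
Ac = (0, 0, -20/7, 1339/154)
Σ b_i: 38250545/44421492·1 + 8028719/44421492·1 + (-169932/3701791)·1 + 45353/11105373·1 = 1 ✓
b·c: 8028719/44421492·2 + (-169932/3701791)·(-41/14) + 45353/11105373·1 = 1/2 ✓
b·c²: 8028719/44421492·4 + (-169932/3701791)·1681/196 + 45353/11105373·1 = 1/3 ✓
b·Ac: (-169932/3701791)·(-20/7) + 45353/11105373·1339/154 = 1/6 ✓
b·c³: 8028719/44421492·8 + (-169932/3701791)·(-68921/2744) + 45353/11105373·1 = 134900865/51825074 ≠ 1/4 ⇒ order 3.
b·(c∘Ac): (-169932/3701791)·410/49 + 45353/11105373·1339/154 = -7742609/22210746 ≠ 1/8
b·Ac²: (-169932/3701791)·(-40/7) + 45353/11105373·886/539 = 20913694/77737611 ≠ 1/12
b·A²c: 45353/11105373·240/77 = 47120/3701791 ≠ 1/24

3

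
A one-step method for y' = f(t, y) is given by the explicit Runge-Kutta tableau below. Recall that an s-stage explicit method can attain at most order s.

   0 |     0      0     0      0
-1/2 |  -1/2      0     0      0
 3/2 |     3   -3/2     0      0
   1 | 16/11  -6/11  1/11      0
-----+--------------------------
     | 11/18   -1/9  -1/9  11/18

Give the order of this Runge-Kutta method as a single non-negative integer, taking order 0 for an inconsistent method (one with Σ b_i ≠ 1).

b = (11/18, -1/9, -1/9, 11/18)
c = (0, -1/2, 3/2, 1)
Ac = (0, 0, 3/4, 9/22)
Σ b_i: 11/18·1 + (-1/9)·1 + (-1/9)·1 + 11/18·1 = 1 ✓
b·c: (-1/9)·(-1/2) + (-1/9)·3/2 + 11/18·1 = 1/2 ✓
b·c²: (-1/9)·1/4 + (-1/9)·9/4 + 11/18·1 = 1/3 ✓
b·Ac: (-1/9)·3/4 + 11/18·9/22 = 1/6 ✓
b·c³: (-1/9)·(-1/8) + (-1/9)·27/8 + 11/18·1 = 1/4 ✓
b·(c∘Ac): (-1/9)·9/8 + 11/18·9/22 = 1/8 ✓
b·Ac²: (-1/9)·(-3/8) + 11/18·3/44 = 1/12 ✓
b·A²c: 11/18·3/44 = 1/24 ✓; 4 stages ⇒ order 4.

4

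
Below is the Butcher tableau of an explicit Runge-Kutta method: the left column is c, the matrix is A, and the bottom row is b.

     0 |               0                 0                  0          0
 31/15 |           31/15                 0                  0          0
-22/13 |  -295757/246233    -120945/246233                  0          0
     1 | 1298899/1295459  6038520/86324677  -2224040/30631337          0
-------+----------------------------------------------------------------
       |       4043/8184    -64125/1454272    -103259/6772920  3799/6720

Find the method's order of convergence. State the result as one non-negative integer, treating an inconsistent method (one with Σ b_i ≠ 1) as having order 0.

b = (4043/8184, -64125/1454272, -103259/6772920, 3799/6720)
c = (0, 31/15, -22/13, 1)
Ac = (0, 0, -8063/7943, 1016/3799)
Σ b_i: 4043/8184·1 + (-64125/1454272)·1 + (-103259/6772920)·1 + 3799/6720·1 = 1 ✓
b·c: (-64125/1454272)·31/15 + (-103259/6772920)·(-22/13) + 3799/6720·1 = 1/2 ✓
b·c²: (-64125/1454272)·961/225 + (-103259/6772920)·484/169 + 3799/6720·1 = 1/3 ✓
b·Ac: (-103259/6772920)·(-8063/7943) + 3799/6720·1016/3799 = 1/6 ✓
b·c³: (-64125/1454272)·29791/3375 + (-103259/6772920)·(-10648/2197) + 3799/6720·1 = 1/4 ✓
b·(c∘Ac): (-103259/6772920)·177386/103259 + 3799/6720·1016/3799 = 1/8 ✓
b·Ac²: (-103259/6772920)·(-249953/119145) + 3799/6720·5176/56985 = 1/12 ✓
b·A²c: 3799/6720·280/3799 = 1/24 ✓; 4 stages ⇒ order 4.

4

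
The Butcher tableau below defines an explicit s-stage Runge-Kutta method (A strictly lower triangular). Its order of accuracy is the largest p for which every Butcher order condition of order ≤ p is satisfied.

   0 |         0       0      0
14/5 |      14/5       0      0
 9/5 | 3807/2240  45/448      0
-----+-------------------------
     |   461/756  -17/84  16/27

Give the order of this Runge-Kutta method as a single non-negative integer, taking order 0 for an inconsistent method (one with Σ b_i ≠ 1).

b = (461/756, -17/84, 16/27)
c = (0, 14/5, 9/5)
Ac = (0, 0, 9/32)
Σ b_i: 461/756·1 + (-17/84)·1 + 16/27·1 = 1 ✓
b·c: (-17/84)·14/5 + 16/27·9/5 = 1/2 ✓
b·c²: (-17/84)·196/25 + 16/27·81/25 = 1/3 ✓
b·Ac: 16/27·9/32 = 1/6 ✓; 3 stages ⇒ order 3.

3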